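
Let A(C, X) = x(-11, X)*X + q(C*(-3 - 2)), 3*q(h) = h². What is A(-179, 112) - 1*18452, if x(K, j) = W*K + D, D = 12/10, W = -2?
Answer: 3767321/15 ≈ 2.5115e+5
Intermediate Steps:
D = 6/5 (D = 12*(⅒) = 6/5 ≈ 1.2000)
q(h) = h²/3
x(K, j) = 6/5 - 2*K (x(K, j) = -2*K + 6/5 = 6/5 - 2*K)
A(C, X) = 25*C²/3 + 116*X/5 (A(C, X) = (6/5 - 2*(-11))*X + (C*(-3 - 2))²/3 = (6/5 + 22)*X + (C*(-5))²/3 = 116*X/5 + (-5*C)²/3 = 116*X/5 + (25*C²)/3 = 116*X/5 + 25*C²/3 = 25*C²/3 + 116*X/5)
A(-179, 112) - 1*18452 = ((25/3)*(-179)² + (116/5)*112) - 1*18452 = ((25/3)*32041 + 12992/5) - 18452 = (801025/3 + 12992/5) - 18452 = 4044101/15 - 18452 = 3767321/15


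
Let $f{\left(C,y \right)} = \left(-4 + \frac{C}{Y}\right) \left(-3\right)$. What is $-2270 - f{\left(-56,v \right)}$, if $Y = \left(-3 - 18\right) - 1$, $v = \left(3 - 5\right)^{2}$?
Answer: $- \frac{25018}{11} \approx -2274.4$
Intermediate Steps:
$v = 4$ ($v = \left(-2\right)^{2} = 4$)
$Y = -22$ ($Y = \left(-3 - 18\right) - 1 = -21 - 1 = -22$)
$f{\left(C,y \right)} = 12 + \frac{3 C}{22}$ ($f{\left(C,y \right)} = \left(-4 + \frac{C}{-22}\right) \left(-3\right) = \left(-4 + C \left(- \frac{1}{22}\right)\right) \left(-3\right) = \left(-4 - \frac{C}{22}\right) \left(-3\right) = 12 + \frac{3 C}{22}$)
$-2270 - f{\left(-56,v \right)} = -2270 - \left(12 + \frac{3}{22} \left(-56\right)\right) = -2270 - \left(12 - \frac{84}{11}\right) = -2270 - \frac{48}{11} = - \frac{25018}{11}$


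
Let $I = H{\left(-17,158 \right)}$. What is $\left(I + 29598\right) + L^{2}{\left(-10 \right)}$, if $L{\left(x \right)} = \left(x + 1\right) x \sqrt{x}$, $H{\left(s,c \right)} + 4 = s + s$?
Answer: $-51440$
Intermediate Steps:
$H{\left(s,c \right)} = -4 + 2 s$ ($H{\left(s,c \right)} = -4 + \left(s + s\right) = -4 + 2 s$)
$I = -38$ ($I = -4 + 2 \left(-17\right) = -4 - 34 = -38$)
$L{\left(x \right)} = x^{\frac{3}{2}} \left(1 + x\right)$ ($L{\left(x \right)} = \left(1 + x\right) x \sqrt{x} = x \left(1 + x\right) \sqrt{x} = x^{\frac{3}{2}} \left(1 + x\right)$)
$\left(I + 29598\right) + L^{2}{\left(-10 \right)} = \left(-38 + 29598\right) + \left(\left(-10\right)^{\frac{3}{2}} \left(1 - 10\right)\right)^{2} = 29560 + \left(- 10 i \sqrt{10} \left(-9\right)\right)^{2} = 29560 + \left(90 i \sqrt{10}\right)^{2} = 29560 - 81000 = -51440$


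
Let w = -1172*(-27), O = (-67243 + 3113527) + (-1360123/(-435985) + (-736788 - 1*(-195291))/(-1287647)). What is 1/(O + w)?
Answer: 561394777295/1727934691532914886 ≈ 3.2489e-7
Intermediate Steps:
O = 1710169915200191906/561394777295 (O = 3046284 + (-1360123*(-1/435985) + (-736788 + 195291)*(-1/1287647)) = 3046284 + (1360123/435985 - 541497*(-1/1287647)) = 3046284 + (1360123/435985 + 541497/1287647) = 3046284 + 1987442870126/561394777295 = 1710169915200191906/561394777295 ≈ 3.0463e+6)
w = 31644
1/(O + w) = 1/(1710169915200191906/561394777295 + 31644) = 1/(1727934691532914886/561394777295) = 561394777295/1727934691532914886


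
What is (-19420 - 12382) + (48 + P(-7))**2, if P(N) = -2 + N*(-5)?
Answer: -25241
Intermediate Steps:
P(N) = -2 - 5*N
(-19420 - 12382) + (48 + P(-7))**2 = (-19420 - 12382) + (48 + (-2 - 5*(-7)))**2 = -31802 + (48 + (-2 + 35))**2 = -31802 + (48 + 33)**2 = -31802 + 81**2 = -31802 + 6561 = -25241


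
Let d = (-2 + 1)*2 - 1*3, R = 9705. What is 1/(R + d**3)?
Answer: 1/9580 ≈ 0.00010438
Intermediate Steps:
d = -5 (d = -1*2 - 3 = -2 - 3 = -5)
1/(R + d**3) = 1/(9705 + (-5)**3) = 1/(9705 - 125) = 1/9580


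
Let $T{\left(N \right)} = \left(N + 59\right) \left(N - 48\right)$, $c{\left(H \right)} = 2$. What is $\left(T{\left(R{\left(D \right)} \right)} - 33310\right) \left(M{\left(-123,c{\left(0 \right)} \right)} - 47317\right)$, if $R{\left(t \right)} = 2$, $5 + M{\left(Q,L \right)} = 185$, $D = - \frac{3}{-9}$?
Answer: $1702399892$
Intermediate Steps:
$D = \frac{1}{3}$ ($D = \left(-3\right) \left(- \frac{1}{9}\right) = \frac{1}{3} \approx 0.33333$)
$M{\left(Q,L \right)} = 180$ ($M{\left(Q,L \right)} = -5 + 185 = 180$)
$T{\left(N \right)} = \left(-48 + N\right) \left(59 + N\right)$ ($T{\left(N \right)} = \left(59 + N\right) \left(-48 + N\right) = \left(-48 + N\right) \left(59 + N\right)$)
$\left(T{\left(R{\left(D \right)} \right)} - 33310\right) \left(M{\left(-123,c{\left(0 \right)} \right)} - 47317\right) = \left(\left(-2832 + 2^{2} + 11 \cdot 2\right) - 33310\right) \left(180 - 47317\right) = \left(\left(-2832 + 4 + 22\right) - 33310\right) \left(-47137\right) = \left(-2806 - 33310\right) \left(-47137\right) = \left(-36116\right) \left(-47137\right) = 1702399892$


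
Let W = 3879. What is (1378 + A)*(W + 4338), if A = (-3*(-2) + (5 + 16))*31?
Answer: 18200655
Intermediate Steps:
A = 837 (A = (6 + 21)*31 = 27*31 = 837)
(1378 + A)*(W + 4338) = (1378 + 837)*(3879 + 4338) = 2215*8217 = 18200655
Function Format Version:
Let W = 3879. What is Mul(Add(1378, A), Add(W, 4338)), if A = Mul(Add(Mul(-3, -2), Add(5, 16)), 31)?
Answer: 18200655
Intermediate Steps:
A = 837 (A = Mul(Add(6, 21), 31) = Mul(27, 31) = 837)
Mul(Add(1378, A), Add(W, 4338)) = Mul(Add(1378, 837), Add(3879, 4338)) = Mul(2215, 8217) = 18200655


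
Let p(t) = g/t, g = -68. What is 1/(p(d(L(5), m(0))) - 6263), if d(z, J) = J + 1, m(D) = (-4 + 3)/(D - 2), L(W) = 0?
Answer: -3/18925 ≈ -0.00015852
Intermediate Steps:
m(D) = -1/(-2 + D)
d(z, J) = 1 + J
p(t) = -68/t
1/(p(d(L(5), m(0))) - 6263) = 1/(-68/(1 - 1/(-2 + 0)) - 6263) = 1/(-68/(1 - 1/(-2)) - 6263) = 1/(-68/(1 - 1*(-1/2)) - 6263) = 1/(-68/(1 + 1/2) - 6263) = 1/(-68/3/2 - 6263) = 1/(-68*2/3 - 6263) = 1/(-136/3 - 6263) = 1/(-18925/3) = -3/18925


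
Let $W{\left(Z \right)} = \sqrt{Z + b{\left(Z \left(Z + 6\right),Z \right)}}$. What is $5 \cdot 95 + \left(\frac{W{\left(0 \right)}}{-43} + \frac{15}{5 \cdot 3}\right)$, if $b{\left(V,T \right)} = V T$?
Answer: $476$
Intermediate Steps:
$b{\left(V,T \right)} = T V$
$W{\left(Z \right)} = \sqrt{Z + Z^{2} \left(6 + Z\right)}$ ($W{\left(Z \right)} = \sqrt{Z + Z Z \left(Z + 6\right)} = \sqrt{Z + Z Z \left(6 + Z\right)} = \sqrt{Z + Z^{2} \left(6 + Z\right)}$)
$5 \cdot 95 + \left(\frac{W{\left(0 \right)}}{-43} + \frac{15}{5 \cdot 3}\right) = 5 \cdot 95 + \left(\frac{\sqrt{0 \left(1 + 0 \left(6 + 0\right)\right)}}{-43} + \frac{15}{5 \cdot 3}\right) = 475 + \left(\sqrt{0 \left(1 + 0 \cdot 6\right)} \left(- \frac{1}{43}\right) + \frac{15}{15}\right) = 475 + \left(\sqrt{0 \left(1 + 0\right)} \left(- \frac{1}{43}\right) + 15 \cdot \frac{1}{15}\right) = 475 + \left(\sqrt{0 \cdot 1} \left(- \frac{1}{43}\right) + 1\right) = 475 + \left(\sqrt{0} \left(- \frac{1}{43}\right) + 1\right) = 475 + \left(0 \left(- \frac{1}{43}\right) + 1\right) = 475 + \left(0 + 1\right) = 475 + 1 = 476$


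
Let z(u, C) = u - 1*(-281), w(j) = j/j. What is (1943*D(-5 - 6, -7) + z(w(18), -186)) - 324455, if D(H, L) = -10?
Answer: -343603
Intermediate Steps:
w(j) = 1
z(u, C) = 281 + u (z(u, C) = u + 281 = 281 + u)
(1943*D(-5 - 6, -7) + z(w(18), -186)) - 324455 = (1943*(-10) + (281 + 1)) - 324455 = (-19430 + 282) - 324455 = -19148 - 324455 = -343603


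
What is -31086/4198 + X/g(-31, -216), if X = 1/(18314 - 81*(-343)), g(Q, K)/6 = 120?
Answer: -515869681021/69665474160 ≈ -7.4050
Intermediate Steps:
g(Q, K) = 720 (g(Q, K) = 6*120 = 720)
X = 1/46097 (X = 1/(18314 + 27783) = 1/46097 ≈ 2.1693e-5)
-31086/4198 + X/g(-31, -216) = -31086/4198 + (1/46097)/720 = -31086*1/4198 + (1/46097)*(1/720) = -15543/2099 + 1/33189840 = -515869681021/69665474160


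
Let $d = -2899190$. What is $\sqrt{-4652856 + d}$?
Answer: $i \sqrt{7552046} \approx 2748.1 i$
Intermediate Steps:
$\sqrt{-4652856 + d} = \sqrt{-4652856 - 2899190} = \sqrt{-7552046} = i \sqrt{7552046}$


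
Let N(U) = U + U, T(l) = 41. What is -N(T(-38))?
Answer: -82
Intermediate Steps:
N(U) = 2*U
-N(T(-38)) = -2*41 = -1*82 = -82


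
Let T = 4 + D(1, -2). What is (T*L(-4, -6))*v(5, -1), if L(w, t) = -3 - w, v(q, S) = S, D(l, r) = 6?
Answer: -10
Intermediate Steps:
T = 10 (T = 4 + 6 = 10)
(T*L(-4, -6))*v(5, -1) = (10*(-3 - 1*(-4)))*(-1) = (10*(-3 + 4))*(-1) = (10*1)*(-1) = 10*(-1) = -10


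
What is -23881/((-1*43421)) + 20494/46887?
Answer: 2009578421/2035880427 ≈ 0.98708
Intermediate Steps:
-23881/((-1*43421)) + 20494/46887 = -23881/(-43421) + 20494*(1/46887) = -23881*(-1/43421) + 20494/46887 = 23881/43421 + 20494/46887 = 2009578421/2035880427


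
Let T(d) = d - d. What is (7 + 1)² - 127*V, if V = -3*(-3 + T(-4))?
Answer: -1079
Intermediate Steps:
T(d) = 0
V = 9 (V = -3*(-3 + 0) = -3*(-3) = 9)
(7 + 1)² - 127*V = (7 + 1)² - 127*9 = 8² - 1143 = 64 - 1143 = -1079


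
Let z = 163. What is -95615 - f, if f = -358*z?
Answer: -37261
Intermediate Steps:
f = -58354 (f = -358*163 = -58354)
-95615 - f = -95615 - 1*(-58354) = -95615 + 58354 = -37261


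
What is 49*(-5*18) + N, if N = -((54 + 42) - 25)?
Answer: -4481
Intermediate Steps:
N = -71 (N = -(96 - 25) = -1*71 = -71)
49*(-5*18) + N = 49*(-5*18) - 71 = 49*(-90) - 71 = -4410 - 71 = -4481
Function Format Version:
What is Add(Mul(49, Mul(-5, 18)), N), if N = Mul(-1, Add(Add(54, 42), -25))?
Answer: -4481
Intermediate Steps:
N = -71 (N = Mul(-1, Add(96, -25)) = Mul(-1, 71) = -71)
Add(Mul(49, Mul(-5, 18)), N) = Add(Mul(49, Mul(-5, 18)), -71) = Add(Mul(49, -90), -71) = Add(-4410, -71) = -4481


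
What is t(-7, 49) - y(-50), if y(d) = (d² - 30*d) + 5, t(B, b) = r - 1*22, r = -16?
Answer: -4043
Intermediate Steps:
t(B, b) = -38 (t(B, b) = -16 - 1*22 = -16 - 22 = -38)
y(d) = 5 + d² - 30*d
t(-7, 49) - y(-50) = -38 - (5 + (-50)² - 30*(-50)) = -38 - (5 + 2500 + 1500) = -38 - 1*4005 = -38 - 4005 = -4043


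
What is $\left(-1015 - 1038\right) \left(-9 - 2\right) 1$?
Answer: $22583$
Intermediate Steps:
$\left(-1015 - 1038\right) \left(-9 - 2\right) 1 = - 2053 \left(\left(-11\right) 1\right) = \left(-2053\right) \left(-11\right) = 22583$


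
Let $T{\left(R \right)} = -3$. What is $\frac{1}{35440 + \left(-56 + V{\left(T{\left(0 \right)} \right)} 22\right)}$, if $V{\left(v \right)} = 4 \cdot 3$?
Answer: $\frac{1}{35648} \approx 2.8052 \cdot 10^{-5}$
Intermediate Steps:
$V{\left(v \right)} = 12$
$\frac{1}{35440 + \left(-56 + V{\left(T{\left(0 \right)} \right)} 22\right)} = \frac{1}{35440 + \left(-56 + 12 \cdot 22\right)} = \frac{1}{35440 + \left(-56 + 264\right)} = \frac{1}{35440 + 208} = \frac{1}{35648}$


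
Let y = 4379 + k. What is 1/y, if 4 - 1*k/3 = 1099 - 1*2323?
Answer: 1/8063 ≈ 0.00012402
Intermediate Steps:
k = 3684 (k = 12 - 3*(1099 - 1*2323) = 12 - 3*(1099 - 2323) = 12 - 3*(-1224) = 12 + 3672 = 3684)
y = 8063 (y = 4379 + 3684 = 8063)
1/y = 1/8063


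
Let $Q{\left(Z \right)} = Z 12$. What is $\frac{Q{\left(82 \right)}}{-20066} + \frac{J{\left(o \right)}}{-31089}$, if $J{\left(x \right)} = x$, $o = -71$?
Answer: $- \frac{14583445}{311915937} \approx -0.046754$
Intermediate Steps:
$Q{\left(Z \right)} = 12 Z$
$\frac{Q{\left(82 \right)}}{-20066} + \frac{J{\left(o \right)}}{-31089} = \frac{12 \cdot 82}{-20066} - \frac{71}{-31089} = 984 \left(- \frac{1}{20066}\right) - - \frac{71}{31089} = - \frac{492}{10033} + \frac{71}{31089} = - \frac{14583445}{311915937}$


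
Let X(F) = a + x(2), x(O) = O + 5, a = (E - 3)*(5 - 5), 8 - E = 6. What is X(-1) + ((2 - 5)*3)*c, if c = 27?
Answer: -236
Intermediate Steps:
E = 2 (E = 8 - 1*6 = 8 - 6 = 2)
a = 0 (a = (2 - 3)*(5 - 5) = -1*0 = 0)
x(O) = 5 + O
X(F) = 7 (X(F) = 0 + (5 + 2) = 0 + 7 = 7)
X(-1) + ((2 - 5)*3)*c = 7 + ((2 - 5)*3)*27 = 7 - 3*3*27 = 7 - 9*27 = 7 - 243 = -236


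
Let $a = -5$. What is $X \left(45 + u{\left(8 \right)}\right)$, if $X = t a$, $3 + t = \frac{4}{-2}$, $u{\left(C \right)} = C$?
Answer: $1325$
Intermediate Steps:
$t = -5$ ($t = -3 + \frac{4}{-2} = -3 + 4 \left(- \frac{1}{2}\right) = -3 - 2 = -5$)
$X = 25$ ($X = \left(-5\right) \left(-5\right) = 25$)
$X \left(45 + u{\left(8 \right)}\right) = 25 \left(45 + 8\right) = 25 \cdot 53 = 1325$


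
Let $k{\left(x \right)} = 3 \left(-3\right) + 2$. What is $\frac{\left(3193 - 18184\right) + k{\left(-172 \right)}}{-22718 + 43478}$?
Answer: $- \frac{7499}{10380} \approx -0.72245$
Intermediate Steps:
$k{\left(x \right)} = -7$ ($k{\left(x \right)} = -9 + 2 = -7$)
$\frac{\left(3193 - 18184\right) + k{\left(-172 \right)}}{-22718 + 43478} = \frac{\left(3193 - 18184\right) - 7}{-22718 + 43478} = \frac{-14991 - 7}{20760} = \left(-14998\right) \frac{1}{20760} = - \frac{7499}{10380}$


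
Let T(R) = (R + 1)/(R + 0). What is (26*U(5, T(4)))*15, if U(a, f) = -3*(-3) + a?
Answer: 5460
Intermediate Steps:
T(R) = (1 + R)/R
U(a, f) = 9 + a
(26*U(5, T(4)))*15 = (26*(9 + 5))*15 = (26*14)*15 = 364*15 = 5460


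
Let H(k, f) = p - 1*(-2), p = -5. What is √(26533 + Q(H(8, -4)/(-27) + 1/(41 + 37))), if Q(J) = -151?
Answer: √26382 ≈ 162.43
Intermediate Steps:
H(k, f) = -3 (H(k, f) = -5 - 1*(-2) = -5 + 2 = -3)
√(26533 + Q(H(8, -4)/(-27) + 1/(41 + 37))) = √(26533 - 151) = √26382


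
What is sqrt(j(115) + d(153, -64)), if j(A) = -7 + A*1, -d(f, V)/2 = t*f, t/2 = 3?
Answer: 24*I*sqrt(3) ≈ 41.569*I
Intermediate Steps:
t = 6 (t = 2*3 = 6)
d(f, V) = -12*f
j(A) = -7 + A
sqrt(j(115) + d(153, -64)) = sqrt((-7 + 115) - 12*153) = sqrt(108 - 1836) = sqrt(-1728) = 24*I*sqrt(3)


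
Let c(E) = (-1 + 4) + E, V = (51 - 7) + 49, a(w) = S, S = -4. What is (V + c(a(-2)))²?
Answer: 8464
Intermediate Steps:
a(w) = -4
V = 93 (V = 44 + 49 = 93)
c(E) = 3 + E
(V + c(a(-2)))² = (93 + (3 - 4))² = (93 - 1)² = 92² = 8464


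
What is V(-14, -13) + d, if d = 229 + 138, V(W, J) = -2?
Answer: 365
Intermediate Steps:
d = 367
V(-14, -13) + d = -2 + 367 = 365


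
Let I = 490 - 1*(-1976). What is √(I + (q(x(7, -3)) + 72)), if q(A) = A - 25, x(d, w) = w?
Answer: √2510 ≈ 50.100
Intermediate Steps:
I = 2466 (I = 490 + 1976 = 2466)
q(A) = -25 + A
√(I + (q(x(7, -3)) + 72)) = √(2466 + ((-25 - 3) + 72)) = √(2466 + (-28 + 72)) = √(2466 + 44) = √2510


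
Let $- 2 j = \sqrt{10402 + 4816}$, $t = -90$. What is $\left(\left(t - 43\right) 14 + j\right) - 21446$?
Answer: $-23308 - \frac{\sqrt{15218}}{2} \approx -23370.0$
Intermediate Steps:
$j = - \frac{\sqrt{15218}}{2}$ ($j = - \frac{\sqrt{10402 + 4816}}{2} = - \frac{\sqrt{15218}}{2} \approx -61.681$)
$\left(\left(t - 43\right) 14 + j\right) - 21446 = \left(\left(-90 - 43\right) 14 - \frac{\sqrt{15218}}{2}\right) - 21446 = \left(\left(-133\right) 14 - \frac{\sqrt{15218}}{2}\right) - 21446 = \left(-1862 - \frac{\sqrt{15218}}{2}\right) - 21446 = -23308 - \frac{\sqrt{15218}}{2}$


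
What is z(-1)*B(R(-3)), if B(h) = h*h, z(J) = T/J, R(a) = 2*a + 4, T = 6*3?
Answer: -72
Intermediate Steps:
T = 18
R(a) = 4 + 2*a
z(J) = 18/J
B(h) = h²
z(-1)*B(R(-3)) = (18/(-1))*(4 + 2*(-3))² = (18*(-1))*(4 - 6)² = -18*(-2)² = -18*4 = -72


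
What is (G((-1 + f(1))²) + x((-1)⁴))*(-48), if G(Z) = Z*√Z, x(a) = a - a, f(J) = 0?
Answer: -48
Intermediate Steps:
x(a) = 0
G(Z) = Z^(3/2)
(G((-1 + f(1))²) + x((-1)⁴))*(-48) = (((-1 + 0)²)^(3/2) + 0)*(-48) = (((-1)²)^(3/2) + 0)*(-48) = (1^(3/2) + 0)*(-48) = (1 + 0)*(-48) = 1*(-48) = -48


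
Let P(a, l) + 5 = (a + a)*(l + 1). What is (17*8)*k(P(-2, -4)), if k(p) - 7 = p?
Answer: 1904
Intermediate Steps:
P(a, l) = -5 + 2*a*(1 + l) (P(a, l) = -5 + (a + a)*(l + 1) = -5 + (2*a)*(1 + l) = -5 + 2*a*(1 + l))
k(p) = 7 + p
(17*8)*k(P(-2, -4)) = (17*8)*(7 + (-5 + 2*(-2) + 2*(-2)*(-4))) = 136*(7 + (-5 - 4 + 16)) = 136*(7 + 7) = 136*14 = 1904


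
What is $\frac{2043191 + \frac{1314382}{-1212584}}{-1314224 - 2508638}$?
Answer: $- \frac{1238769700581}{2317770647704} \approx -0.53447$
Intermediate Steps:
$\frac{2043191 + \frac{1314382}{-1212584}}{-1314224 - 2508638} = \frac{2043191 + 1314382 \left(- \frac{1}{1212584}\right)}{-3822862} = \left(2043191 - \frac{657191}{606292}\right) \left(- \frac{1}{3822862}\right) = \frac{1238769700581}{606292} \left(- \frac{1}{3822862}\right) = - \frac{1238769700581}{2317770647704}$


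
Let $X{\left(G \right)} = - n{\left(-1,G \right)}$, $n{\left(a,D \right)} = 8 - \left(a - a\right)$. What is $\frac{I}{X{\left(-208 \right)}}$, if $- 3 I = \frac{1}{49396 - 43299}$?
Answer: $\frac{1}{146328} \approx 6.834 \cdot 10^{-6}$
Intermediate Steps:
$n{\left(a,D \right)} = 8$ ($n{\left(a,D \right)} = 8 - 0 = 8 + 0 = 8$)
$X{\left(G \right)} = -8$ ($X{\left(G \right)} = \left(-1\right) 8 = -8$)
$I = - \frac{1}{18291}$ ($I = - \frac{1}{3 \left(49396 - 43299\right)} = - \frac{1}{3 \cdot 6097} = \left(- \frac{1}{3}\right) \frac{1}{6097} = - \frac{1}{18291} \approx -5.4672 \cdot 10^{-5}$)
$\frac{I}{X{\left(-208 \right)}} = - \frac{1}{18291 \left(-8\right)} = \left(- \frac{1}{18291}\right) \left(- \frac{1}{8}\right) = \frac{1}{146328}$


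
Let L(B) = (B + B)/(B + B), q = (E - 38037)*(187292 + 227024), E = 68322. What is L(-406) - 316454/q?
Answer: 6273621803/6273780030 ≈ 0.99998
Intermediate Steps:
q = 12547560060 (q = (68322 - 38037)*(187292 + 227024) = 30285*414316 = 12547560060)
L(B) = 1 (L(B) = (2*B)/((2*B)) = (2*B)*(1/(2*B)) = 1)
L(-406) - 316454/q = 1 - 316454/12547560060 = 1 - 316454*1/12547560060 = 1 - 158227/6273780030 = 6273621803/6273780030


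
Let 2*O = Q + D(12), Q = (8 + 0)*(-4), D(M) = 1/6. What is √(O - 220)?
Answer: I*√8493/6 ≈ 15.36*I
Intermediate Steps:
D(M) = ⅙
Q = -32 (Q = 8*(-4) = -32)
O = -191/12 (O = (-32 + ⅙)/2 = (½)*(-191/6) = -191/12 ≈ -15.917)
√(O - 220) = √(-191/12 - 220) = √(-2831/12) = I*√8493/6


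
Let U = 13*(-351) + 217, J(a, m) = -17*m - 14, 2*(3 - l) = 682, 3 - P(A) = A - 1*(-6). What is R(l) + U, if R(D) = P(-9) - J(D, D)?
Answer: -10072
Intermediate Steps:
P(A) = -3 - A (P(A) = 3 - (A - 1*(-6)) = 3 - (A + 6) = 3 - (6 + A) = 3 + (-6 - A) = -3 - A)
l = -338 (l = 3 - ½*682 = 3 - 341 = -338)
J(a, m) = -14 - 17*m
R(D) = 20 + 17*D (R(D) = (-3 - 1*(-9)) - (-14 - 17*D) = (-3 + 9) + (14 + 17*D) = 6 + (14 + 17*D) = 20 + 17*D)
U = -4346 (U = -4563 + 217 = -4346)
R(l) + U = (20 + 17*(-338)) - 4346 = (20 - 5746) - 4346 = -5726 - 4346 = -10072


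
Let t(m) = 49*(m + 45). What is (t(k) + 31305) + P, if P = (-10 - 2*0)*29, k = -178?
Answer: 24498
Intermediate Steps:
t(m) = 2205 + 49*m (t(m) = 49*(45 + m) = 2205 + 49*m)
P = -290 (P = (-10 + 0)*29 = -10*29 = -290)
(t(k) + 31305) + P = ((2205 + 49*(-178)) + 31305) - 290 = ((2205 - 8722) + 31305) - 290 = (-6517 + 31305) - 290 = 24788 - 290 = 24498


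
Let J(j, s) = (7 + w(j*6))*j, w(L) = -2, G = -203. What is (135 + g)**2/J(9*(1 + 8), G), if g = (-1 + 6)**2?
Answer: 5120/81 ≈ 63.210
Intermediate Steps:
g = 25 (g = 5**2 = 25)
J(j, s) = 5*j (J(j, s) = (7 - 2)*j = 5*j)
(135 + g)**2/J(9*(1 + 8), G) = (135 + 25)**2/((5*(9*(1 + 8)))) = 160**2/((5*(9*9))) = 25600/((5*81)) = 25600/405 = 25600*(1/405) = 5120/81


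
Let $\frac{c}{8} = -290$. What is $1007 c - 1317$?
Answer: $-2337557$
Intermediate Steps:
$c = -2320$ ($c = 8 \left(-290\right) = -2320$)
$1007 c - 1317 = 1007 \left(-2320\right) - 1317 = -2336240 - 1317 = -2337557$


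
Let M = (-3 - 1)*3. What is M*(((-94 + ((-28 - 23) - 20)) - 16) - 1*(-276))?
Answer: -1140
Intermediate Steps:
M = -12 (M = -4*3 = -12)
M*(((-94 + ((-28 - 23) - 20)) - 16) - 1*(-276)) = -12*(((-94 + ((-28 - 23) - 20)) - 16) - 1*(-276)) = -12*(((-94 + (-51 - 20)) - 16) + 276) = -12*(((-94 - 71) - 16) + 276) = -12*((-165 - 16) + 276) = -12*(-181 + 276) = -12*95 = -1140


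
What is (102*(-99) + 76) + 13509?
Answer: 3487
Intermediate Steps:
(102*(-99) + 76) + 13509 = (-10098 + 76) + 13509 = -10022 + 13509 = 3487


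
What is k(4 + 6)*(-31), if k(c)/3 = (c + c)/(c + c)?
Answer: -93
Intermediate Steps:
k(c) = 3 (k(c) = 3*((c + c)/(c + c)) = 3*((2*c)/((2*c))) = 3*((2*c)*(1/(2*c))) = 3*1 = 3)
k(4 + 6)*(-31) = 3*(-31) = -93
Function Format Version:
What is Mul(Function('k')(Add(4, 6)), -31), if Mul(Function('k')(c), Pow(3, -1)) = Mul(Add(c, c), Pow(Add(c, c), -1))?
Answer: -93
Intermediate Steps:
Function('k')(c) = 3 (Function('k')(c) = Mul(3, Mul(Add(c, c), Pow(Add(c, c), -1))) = Mul(3, Mul(Mul(2, c), Pow(Mul(2, c), -1))) = Mul(3, Mul(Mul(2, c), Mul(Rational(1, 2), Pow(c, -1)))) = Mul(3, 1) = 3)
Mul(Function('k')(Add(4, 6)), -31) = Mul(3, -31) = -93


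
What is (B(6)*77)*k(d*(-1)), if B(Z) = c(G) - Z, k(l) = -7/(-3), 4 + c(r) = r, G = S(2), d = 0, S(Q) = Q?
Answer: -4312/3 ≈ -1437.3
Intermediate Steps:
G = 2
c(r) = -4 + r
k(l) = 7/3 (k(l) = -7*(-1/3) = 7/3)
B(Z) = -2 - Z (B(Z) = (-4 + 2) - Z = -2 - Z)
(B(6)*77)*k(d*(-1)) = ((-2 - 1*6)*77)*(7/3) = ((-2 - 6)*77)*(7/3) = -8*77*(7/3) = -616*7/3 = -4312/3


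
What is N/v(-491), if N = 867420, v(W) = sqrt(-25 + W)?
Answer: -144570*I*sqrt(129)/43 ≈ -38186.0*I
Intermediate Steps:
N/v(-491) = 867420/(sqrt(-25 - 491)) = 867420/(sqrt(-516)) = 867420/((2*I*sqrt(129))) = 867420*(-I*sqrt(129)/258) = -144570*I*sqrt(129)/43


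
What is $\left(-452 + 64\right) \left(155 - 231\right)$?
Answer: $29488$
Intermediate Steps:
$\left(-452 + 64\right) \left(155 - 231\right) = - 388 \left(155 - 231\right) = \left(-388\right) \left(-76\right) = 29488$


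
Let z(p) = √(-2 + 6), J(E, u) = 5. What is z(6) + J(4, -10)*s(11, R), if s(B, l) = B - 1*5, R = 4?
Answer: 32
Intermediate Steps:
s(B, l) = -5 + B (s(B, l) = B - 5 = -5 + B)
z(p) = 2 (z(p) = √4 = 2)
z(6) + J(4, -10)*s(11, R) = 2 + 5*(-5 + 11) = 2 + 5*6 = 2 + 30 = 32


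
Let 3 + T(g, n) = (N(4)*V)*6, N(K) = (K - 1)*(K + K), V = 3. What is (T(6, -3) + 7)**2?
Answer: 190096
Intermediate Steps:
N(K) = 2*K*(-1 + K) (N(K) = (-1 + K)*(2*K) = 2*K*(-1 + K))
T(g, n) = 429 (T(g, n) = -3 + ((2*4*(-1 + 4))*3)*6 = -3 + ((2*4*3)*3)*6 = -3 + (24*3)*6 = -3 + 72*6 = -3 + 432 = 429)
(T(6, -3) + 7)**2 = (429 + 7)**2 = 436**2 = 190096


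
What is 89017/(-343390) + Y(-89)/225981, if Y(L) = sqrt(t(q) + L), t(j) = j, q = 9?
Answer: -89017/343390 + 4*I*sqrt(5)/225981 ≈ -0.25923 + 3.958e-5*I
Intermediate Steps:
Y(L) = sqrt(9 + L)
89017/(-343390) + Y(-89)/225981 = 89017/(-343390) + sqrt(9 - 89)/225981 = 89017*(-1/343390) + sqrt(-80)*(1/225981) = -89017/343390 + (4*I*sqrt(5))*(1/225981) = -89017/343390 + 4*I*sqrt(5)/225981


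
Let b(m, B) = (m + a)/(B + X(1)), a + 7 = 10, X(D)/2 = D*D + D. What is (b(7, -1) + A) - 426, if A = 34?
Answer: -1166/3 ≈ -388.67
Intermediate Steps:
X(D) = 2*D + 2*D² (X(D) = 2*(D*D + D) = 2*(D² + D) = 2*(D + D²) = 2*D + 2*D²)
a = 3 (a = -7 + 10 = 3)
b(m, B) = (3 + m)/(4 + B) (b(m, B) = (m + 3)/(B + 2*1*(1 + 1)) = (3 + m)/(B + 2*1*2) = (3 + m)/(B + 4) = (3 + m)/(4 + B))
(b(7, -1) + A) - 426 = ((3 + 7)/(4 - 1) + 34) - 426 = (10/3 + 34) - 426 = 112/3 - 426 = -1166/3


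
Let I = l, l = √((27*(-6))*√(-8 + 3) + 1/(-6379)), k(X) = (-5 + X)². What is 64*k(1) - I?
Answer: 1024 - √(-6379 - 6592045842*I*√5)/6379 ≈ 1010.5 + 13.458*I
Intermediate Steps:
l = √(-1/6379 - 162*I*√5) (l = √(-162*I*√5 - 1/6379) = √(-1/6379 - 162*I*√5) ≈ 13.458 - 13.458*I)
I = √(-6379 - 6592045842*I*√5)/6379 ≈ 13.458 - 13.458*I
64*k(1) - I = 64*(-5 + 1)² - √(-6379 - 6592045842*I*√5)/6379 = 64*(-4)² - √(-6379 - 6592045842*I*√5)/6379 = 64*16 - √(-6379 - 6592045842*I*√5)/6379 = 1024 - √(-6379 - 6592045842*I*√5)/6379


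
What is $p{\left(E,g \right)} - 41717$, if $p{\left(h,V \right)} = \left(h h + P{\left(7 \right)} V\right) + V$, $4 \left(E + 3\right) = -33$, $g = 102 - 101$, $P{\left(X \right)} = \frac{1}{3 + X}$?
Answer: $- \frac{3327147}{80} \approx -41589.0$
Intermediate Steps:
$g = 1$ ($g = 102 - 101 = 1$)
$E = - \frac{45}{4}$ ($E = -3 + \frac{1}{4} \left(-33\right) = -3 - \frac{33}{4} = - \frac{45}{4} \approx -11.25$)
$p{\left(h,V \right)} = h^{2} + \frac{11 V}{10}$ ($p{\left(h,V \right)} = \left(h h + \frac{V}{3 + 7}\right) + V = \left(h^{2} + \frac{V}{10}\right) + V = h^{2} + \frac{11 V}{10}$)
$p{\left(E,g \right)} - 41717 = \left(\left(- \frac{45}{4}\right)^{2} + \frac{11}{10} \cdot 1\right) - 41717 = \left(\frac{2025}{16} + \frac{11}{10}\right) - 41717 = \frac{10213}{80} - 41717 = - \frac{3327147}{80}$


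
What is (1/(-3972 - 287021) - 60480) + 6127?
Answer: -15816342530/290993 ≈ -54353.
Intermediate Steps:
(1/(-3972 - 287021) - 60480) + 6127 = (1/(-290993) - 60480) + 6127 = (-1/290993 - 60480) + 6127 = -17599256641/290993 + 6127 = -15816342530/290993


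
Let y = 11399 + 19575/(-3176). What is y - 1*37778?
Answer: -83799279/3176 ≈ -26385.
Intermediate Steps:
y = 36183649/3176 (y = 11399 + 19575*(-1/3176) = 11399 - 19575/3176 = 36183649/3176 ≈ 11393.)
y - 1*37778 = 36183649/3176 - 1*37778 = 36183649/3176 - 37778 = -83799279/3176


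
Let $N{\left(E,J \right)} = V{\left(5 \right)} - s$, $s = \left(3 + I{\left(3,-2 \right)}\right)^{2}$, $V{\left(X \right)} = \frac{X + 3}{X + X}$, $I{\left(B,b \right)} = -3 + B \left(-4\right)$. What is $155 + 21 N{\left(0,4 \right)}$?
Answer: $- \frac{14261}{5} \approx -2852.2$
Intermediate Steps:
$I{\left(B,b \right)} = -3 - 4 B$
$V{\left(X \right)} = \frac{3 + X}{2 X}$
$s = 144$ ($s = \left(3 - 15\right)^{2} = \left(-12\right)^{2} = 144$)
$N{\left(E,J \right)} = - \frac{716}{5}$ ($N{\left(E,J \right)} = \frac{3 + 5}{2 \cdot 5} - 144 = \frac{1}{2} \cdot \frac{1}{5} \cdot 8 - 144 = \frac{4}{5} - 144 = - \frac{716}{5}$)
$155 + 21 N{\left(0,4 \right)} = 155 + 21 \left(- \frac{716}{5}\right) = 155 - \frac{15036}{5} = - \frac{14261}{5}$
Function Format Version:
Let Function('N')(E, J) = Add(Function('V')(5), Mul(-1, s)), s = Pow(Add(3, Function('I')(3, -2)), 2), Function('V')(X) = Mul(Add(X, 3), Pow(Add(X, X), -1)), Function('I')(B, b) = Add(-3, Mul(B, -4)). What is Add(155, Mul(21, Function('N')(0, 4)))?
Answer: Rational(-14261, 5) ≈ -2852.2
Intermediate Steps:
Function('I')(B, b) = Add(-3, Mul(-4, B))
Function('V')(X) = Mul(Rational(1, 2), Pow(X, -1), Add(3, X)) (Function('V')(X) = Mul(Add(3, X), Pow(Mul(2, X), -1)) = Mul(Add(3, X), Mul(Rational(1, 2), Pow(X, -1))) = Mul(Rational(1, 2), Pow(X, -1), Add(3, X)))
s = 144 (s = Pow(Add(3, Add(-3, Mul(-4, 3))), 2) = Pow(Add(3, Add(-3, -12)), 2) = Pow(Add(3, -15), 2) = Pow(-12, 2) = 144)
Function('N')(E, J) = Rational(-716, 5) (Function('N')(E, J) = Add(Mul(Rational(1, 2), Pow(5, -1), Add(3, 5)), Mul(-1, 144)) = Add(Mul(Rational(1, 2), Rational(1, 5), 8), -144) = Add(Rational(4, 5), -144) = Rational(-716, 5))
Add(155, Mul(21, Function('N')(0, 4))) = Add(155, Mul(21, Rational(-716, 5))) = Add(155, Rational(-15036, 5)) = Rational(-14261, 5)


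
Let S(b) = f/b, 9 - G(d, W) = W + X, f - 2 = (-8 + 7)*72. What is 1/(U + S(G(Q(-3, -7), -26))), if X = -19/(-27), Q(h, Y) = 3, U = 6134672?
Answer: 463/2840352191 ≈ 1.6301e-7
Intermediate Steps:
X = 19/27 (X = -19*(-1/27) = 19/27 ≈ 0.70370)
f = -70 (f = 2 + (-8 + 7)*72 = 2 - 1*72 = 2 - 72 = -70)
G(d, W) = 224/27 - W (G(d, W) = 9 - (W + 19/27) = 9 - (19/27 + W) = 9 + (-19/27 - W) = 224/27 - W)
S(b) = -70/b
1/(U + S(G(Q(-3, -7), -26))) = 1/(6134672 - 70/(224/27 - 1*(-26))) = 1/(6134672 - 70/(224/27 + 26)) = 1/(6134672 - 70/926/27) = 1/(6134672 - 70*27/926) = 1/(6134672 - 945/463) = 1/(2840352191/463) = 463/2840352191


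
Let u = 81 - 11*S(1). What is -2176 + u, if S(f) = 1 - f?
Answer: -2095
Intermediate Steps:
u = 81 (u = 81 - 11*(1 - 1*1) = 81 - 11*(1 - 1) = 81 - 11*0 = 81 + 0 = 81)
-2176 + u = -2176 + 81 = -2095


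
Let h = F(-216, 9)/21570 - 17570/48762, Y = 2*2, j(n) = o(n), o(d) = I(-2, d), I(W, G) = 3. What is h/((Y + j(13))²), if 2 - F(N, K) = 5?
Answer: -9026933/1227095730 ≈ -0.0073563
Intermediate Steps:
o(d) = 3
F(N, K) = -3 (F(N, K) = 2 - 1*5 = 2 - 5 = -3)
j(n) = 3
Y = 4
h = -9026933/25042770 (h = -3/21570 - 17570/48762 = -3*1/21570 - 17570*1/48762 = -1/7190 - 1255/3483 = -9026933/25042770 ≈ -0.36046)
h/((Y + j(13))²) = -9026933/(25042770*(4 + 3)²) = -9026933/(25042770*(7²)) = -9026933/25042770/49 = -9026933/25042770*1/49 = -9026933/1227095730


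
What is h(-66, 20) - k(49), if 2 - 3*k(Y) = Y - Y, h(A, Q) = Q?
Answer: 58/3 ≈ 19.333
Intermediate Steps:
k(Y) = ⅔ (k(Y) = ⅔ - (Y - Y)/3 = ⅔ - ⅓*0 = ⅔ + 0 = ⅔)
h(-66, 20) - k(49) = 20 - 1*⅔ = 20 - ⅔ = 58/3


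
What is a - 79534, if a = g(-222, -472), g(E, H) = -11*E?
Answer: -77092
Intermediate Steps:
a = 2442 (a = -11*(-222) = 2442)
a - 79534 = 2442 - 79534 = -77092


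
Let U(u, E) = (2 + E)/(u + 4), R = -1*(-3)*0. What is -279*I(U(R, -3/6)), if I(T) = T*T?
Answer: -2511/64 ≈ -39.234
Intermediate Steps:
R = 0 (R = 3*0 = 0)
U(u, E) = (2 + E)/(4 + u)
I(T) = T²
-279*I(U(R, -3/6)) = -279*(2 - 3/6)²/(4 + 0)² = -279*(2 - 3*⅙)²/16 = -279*(2 - ½)²/16 = -279*((¼)*(3/2))² = -279*(3/8)² = -279*9/64 = -2511/64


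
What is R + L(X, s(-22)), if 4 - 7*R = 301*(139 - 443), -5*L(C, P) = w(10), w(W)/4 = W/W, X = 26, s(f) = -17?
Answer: 457512/35 ≈ 13072.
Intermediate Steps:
w(W) = 4 (w(W) = 4*(W/W) = 4*1 = 4)
L(C, P) = -4/5 (L(C, P) = -1/5*4 = -4/5)
R = 91508/7 (R = 4/7 - 43*(139 - 443) = 4/7 - 43*(-304) = 4/7 - 1/7*(-91504) = 4/7 + 13072 = 91508/7 ≈ 13073.)
R + L(X, s(-22)) = 91508/7 - 4/5 = 457512/35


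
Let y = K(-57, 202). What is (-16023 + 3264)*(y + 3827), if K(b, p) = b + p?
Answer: -50678748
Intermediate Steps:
y = 145 (y = -57 + 202 = 145)
(-16023 + 3264)*(y + 3827) = (-16023 + 3264)*(145 + 3827) = -12759*3972 = -50678748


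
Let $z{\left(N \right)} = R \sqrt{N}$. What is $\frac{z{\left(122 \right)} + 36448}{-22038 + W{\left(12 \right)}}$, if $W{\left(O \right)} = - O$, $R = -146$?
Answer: $- \frac{18224}{11025} + \frac{73 \sqrt{122}}{11025} \approx -1.5798$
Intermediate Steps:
$z{\left(N \right)} = - 146 \sqrt{N}$
$\frac{z{\left(122 \right)} + 36448}{-22038 + W{\left(12 \right)}} = \frac{- 146 \sqrt{122} + 36448}{-22038 - 12} = \frac{36448 - 146 \sqrt{122}}{-22038 - 12} = \frac{36448 - 146 \sqrt{122}}{-22050} = \left(36448 - 146 \sqrt{122}\right) \left(- \frac{1}{22050}\right) = - \frac{18224}{11025} + \frac{73 \sqrt{122}}{11025}$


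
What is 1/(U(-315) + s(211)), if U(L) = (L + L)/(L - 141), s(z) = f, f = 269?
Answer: 76/20549 ≈ 0.0036985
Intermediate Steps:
s(z) = 269
U(L) = 2*L/(-141 + L) (U(L) = (2*L)/(-141 + L) = 2*L/(-141 + L))
1/(U(-315) + s(211)) = 1/(2*(-315)/(-141 - 315) + 269) = 1/(2*(-315)/(-456) + 269) = 1/(2*(-315)*(-1/456) + 269) = 1/(105/76 + 269) = 1/(20549/76) = 76/20549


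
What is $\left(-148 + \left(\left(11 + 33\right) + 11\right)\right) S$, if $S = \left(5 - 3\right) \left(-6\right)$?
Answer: $1116$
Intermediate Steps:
$S = -12$ ($S = 2 \left(-6\right) = -12$)
$\left(-148 + \left(\left(11 + 33\right) + 11\right)\right) S = \left(-148 + \left(\left(11 + 33\right) + 11\right)\right) \left(-12\right) = \left(-148 + \left(44 + 11\right)\right) \left(-12\right) = \left(-148 + 55\right) \left(-12\right) = \left(-93\right) \left(-12\right) = 1116$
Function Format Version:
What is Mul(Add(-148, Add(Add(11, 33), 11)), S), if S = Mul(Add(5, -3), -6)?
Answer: 1116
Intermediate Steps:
S = -12 (S = Mul(2, -6) = -12)
Mul(Add(-148, Add(Add(11, 33), 11)), S) = Mul(Add(-148, Add(Add(11, 33), 11)), -12) = Mul(Add(-148, Add(44, 11)), -12) = Mul(Add(-148, 55), -12) = Mul(-93, -12) = 1116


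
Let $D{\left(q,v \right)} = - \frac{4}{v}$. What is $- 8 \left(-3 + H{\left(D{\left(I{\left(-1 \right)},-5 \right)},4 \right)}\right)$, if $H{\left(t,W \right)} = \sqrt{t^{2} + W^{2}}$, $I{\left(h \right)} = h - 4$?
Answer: $24 - \frac{32 \sqrt{26}}{5} \approx -8.6337$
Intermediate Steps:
$I{\left(h \right)} = -4 + h$ ($I{\left(h \right)} = h - 4 = -4 + h$)
$H{\left(t,W \right)} = \sqrt{W^{2} + t^{2}}$
$- 8 \left(-3 + H{\left(D{\left(I{\left(-1 \right)},-5 \right)},4 \right)}\right) = - 8 \left(-3 + \sqrt{4^{2} + \left(- \frac{4}{-5}\right)^{2}}\right) = - 8 \left(-3 + \sqrt{16 + \left(\left(-4\right) \left(- \frac{1}{5}\right)\right)^{2}}\right) = - 8 \left(-3 + \sqrt{16 + \left(\frac{4}{5}\right)^{2}}\right) = - 8 \left(-3 + \sqrt{16 + \frac{16}{25}}\right) = - 8 \left(-3 + \sqrt{\frac{416}{25}}\right) = - 8 \left(-3 + \frac{4 \sqrt{26}}{5}\right) = - (-24 + \frac{32 \sqrt{26}}{5}) = 24 - \frac{32 \sqrt{26}}{5}$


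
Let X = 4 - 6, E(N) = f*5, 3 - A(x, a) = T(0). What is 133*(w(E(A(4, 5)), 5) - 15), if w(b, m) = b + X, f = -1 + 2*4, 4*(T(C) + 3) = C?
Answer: 2394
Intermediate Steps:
T(C) = -3 + C/4
f = 7 (f = -1 + 8 = 7)
A(x, a) = 6 (A(x, a) = 3 - (-3 + (¼)*0) = 3 - (-3 + 0) = 3 - 1*(-3) = 3 + 3 = 6)
E(N) = 35 (E(N) = 7*5 = 35)
X = -2
w(b, m) = -2 + b (w(b, m) = b - 2 = -2 + b)
133*(w(E(A(4, 5)), 5) - 15) = 133*((-2 + 35) - 15) = 133*(33 - 15) = 133*18 = 2394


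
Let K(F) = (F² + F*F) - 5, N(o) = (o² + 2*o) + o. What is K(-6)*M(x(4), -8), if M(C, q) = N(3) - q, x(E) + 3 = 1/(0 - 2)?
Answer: 1742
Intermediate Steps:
N(o) = o² + 3*o
K(F) = -5 + 2*F² (K(F) = (F² + F²) - 5 = 2*F² - 5 = -5 + 2*F²)
x(E) = -7/2 (x(E) = -3 + 1/(0 - 2) = -3 + 1/(-2) = -3 - ½ = -7/2)
M(C, q) = 18 - q (M(C, q) = 3*(3 + 3) - q = 3*6 - q = 18 - q)
K(-6)*M(x(4), -8) = (-5 + 2*(-6)²)*(18 - 1*(-8)) = (-5 + 2*36)*(18 + 8) = (-5 + 72)*26 = 67*26 = 1742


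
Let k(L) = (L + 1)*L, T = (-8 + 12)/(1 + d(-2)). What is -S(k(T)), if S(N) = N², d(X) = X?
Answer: -144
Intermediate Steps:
T = -4 (T = (-8 + 12)/(1 - 2) = 4/(-1) = 4*(-1) = -4)
k(L) = L*(1 + L) (k(L) = (1 + L)*L = L*(1 + L))
-S(k(T)) = -(-4*(1 - 4))² = -(-4*(-3))² = -1*12² = -1*144 = -144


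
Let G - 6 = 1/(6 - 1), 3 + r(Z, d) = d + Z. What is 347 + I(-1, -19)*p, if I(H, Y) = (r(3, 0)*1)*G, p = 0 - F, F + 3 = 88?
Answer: 347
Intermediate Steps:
F = 85 (F = -3 + 88 = 85)
p = -85 (p = 0 - 1*85 = 0 - 85 = -85)
r(Z, d) = -3 + Z + d (r(Z, d) = -3 + (d + Z) = -3 + (Z + d) = -3 + Z + d)
G = 31/5 (G = 6 + 1/(6 - 1) = 6 + 1/5 = 6 + ⅕ = 31/5 ≈ 6.2000)
I(H, Y) = 0 (I(H, Y) = ((-3 + 3 + 0)*1)*(31/5) = (0*1)*(31/5) = 0*(31/5) = 0)
347 + I(-1, -19)*p = 347 + 0*(-85) = 347 + 0 = 347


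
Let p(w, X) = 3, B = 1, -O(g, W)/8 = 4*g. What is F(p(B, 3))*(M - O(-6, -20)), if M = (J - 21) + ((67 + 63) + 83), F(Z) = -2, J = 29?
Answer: -58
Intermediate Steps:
O(g, W) = -32*g
M = 221 (M = (29 - 21) + ((67 + 63) + 83) = 8 + (130 + 83) = 8 + 213 = 221)
F(p(B, 3))*(M - O(-6, -20)) = -2*(221 - (-32)*(-6)) = -2*(221 - 1*192) = -2*(221 - 192) = -2*29 = -58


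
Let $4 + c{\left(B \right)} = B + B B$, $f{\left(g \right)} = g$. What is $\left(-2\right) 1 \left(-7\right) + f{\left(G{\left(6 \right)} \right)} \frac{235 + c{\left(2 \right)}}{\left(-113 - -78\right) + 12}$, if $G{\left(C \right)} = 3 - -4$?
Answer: $- \frac{1337}{23} \approx -58.13$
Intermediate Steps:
$G{\left(C \right)} = 7$ ($G{\left(C \right)} = 3 + 4 = 7$)
$c{\left(B \right)} = -4 + B + B^{2}$ ($c{\left(B \right)} = -4 + \left(B + B B\right) = -4 + \left(B + B^{2}\right) = -4 + B + B^{2}$)
$\left(-2\right) 1 \left(-7\right) + f{\left(G{\left(6 \right)} \right)} \frac{235 + c{\left(2 \right)}}{\left(-113 - -78\right) + 12} = \left(-2\right) 1 \left(-7\right) + 7 \frac{235 + \left(-4 + 2 + 2^{2}\right)}{\left(-113 - -78\right) + 12} = \left(-2\right) \left(-7\right) + 7 \frac{235 + \left(-4 + 2 + 4\right)}{\left(-113 + 78\right) + 12} = 14 + 7 \frac{235 + 2}{-35 + 12} = 14 + 7 \frac{237}{-23} = 14 + 7 \cdot 237 \left(- \frac{1}{23}\right) = 14 + 7 \left(- \frac{237}{23}\right) = 14 - \frac{1659}{23} = - \frac{1337}{23}$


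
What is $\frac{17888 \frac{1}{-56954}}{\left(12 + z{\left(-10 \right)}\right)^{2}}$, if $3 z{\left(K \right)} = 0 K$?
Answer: $- \frac{559}{256293} \approx -0.0021811$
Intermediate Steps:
$z{\left(K \right)} = 0$ ($z{\left(K \right)} = \frac{0 K}{3} = \frac{1}{3} \cdot 0 = 0$)
$\frac{17888 \frac{1}{-56954}}{\left(12 + z{\left(-10 \right)}\right)^{2}} = \frac{17888 \frac{1}{-56954}}{\left(12 + 0\right)^{2}} = \frac{17888 \left(- \frac{1}{56954}\right)}{12^{2}} = - \frac{8944}{28477 \cdot 144} = \left(- \frac{8944}{28477}\right) \frac{1}{144} = - \frac{559}{256293}$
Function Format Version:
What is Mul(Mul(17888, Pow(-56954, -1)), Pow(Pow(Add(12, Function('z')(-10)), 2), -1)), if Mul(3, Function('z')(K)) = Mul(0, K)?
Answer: Rational(-559, 256293) ≈ -0.0021811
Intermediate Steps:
Function('z')(K) = 0 (Function('z')(K) = Mul(Rational(1, 3), Mul(0, K)) = Mul(Rational(1, 3), 0) = 0)
Mul(Mul(17888, Pow(-56954, -1)), Pow(Pow(Add(12, Function('z')(-10)), 2), -1)) = Mul(Mul(17888, Pow(-56954, -1)), Pow(Pow(Add(12, 0), 2), -1)) = Mul(Mul(17888, Rational(-1, 56954)), Pow(Pow(12, 2), -1)) = Mul(Rational(-8944, 28477), Pow(144, -1)) = Mul(Rational(-8944, 28477), Rational(1, 144)) = Rational(-559, 256293)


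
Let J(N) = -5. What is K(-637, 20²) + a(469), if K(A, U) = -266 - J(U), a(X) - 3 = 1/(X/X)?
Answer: -257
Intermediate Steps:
a(X) = 4 (a(X) = 3 + 1/(X/X) = 3 + 1/1 = 3 + 1 = 4)
K(A, U) = -261 (K(A, U) = -266 - 1*(-5) = -266 + 5 = -261)
K(-637, 20²) + a(469) = -261 + 4 = -257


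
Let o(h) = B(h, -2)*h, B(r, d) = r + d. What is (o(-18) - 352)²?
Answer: 64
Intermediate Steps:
B(r, d) = d + r
o(h) = h*(-2 + h) (o(h) = (-2 + h)*h = h*(-2 + h))
(o(-18) - 352)² = (-18*(-2 - 18) - 352)² = (-18*(-20) - 352)² = (360 - 352)² = 8² = 64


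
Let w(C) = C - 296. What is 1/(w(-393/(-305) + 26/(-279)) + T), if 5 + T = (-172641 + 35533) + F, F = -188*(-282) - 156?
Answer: -85095/7194595438 ≈ -1.1828e-5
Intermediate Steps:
F = 52860 (F = 53016 - 156 = 52860)
w(C) = -296 + C
T = -84253 (T = -5 + ((-172641 + 35533) + 52860) = -5 + (-137108 + 52860) = -5 - 84248 = -84253)
1/(w(-393/(-305) + 26/(-279)) + T) = 1/((-296 + (-393/(-305) + 26/(-279))) - 84253) = 1/((-296 + (-393*(-1/305) + 26*(-1/279))) - 84253) = 1/((-296 + (393/305 - 26/279)) - 84253) = 1/((-296 + 101717/85095) - 84253) = 1/(-25086403/85095 - 84253) = 1/(-7194595438/85095) = -85095/7194595438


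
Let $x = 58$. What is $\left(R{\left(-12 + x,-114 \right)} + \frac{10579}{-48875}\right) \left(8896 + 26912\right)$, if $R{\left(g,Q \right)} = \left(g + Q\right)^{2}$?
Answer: $\frac{8092157571168}{48875} \approx 1.6557 \cdot 10^{8}$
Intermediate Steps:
$R{\left(g,Q \right)} = \left(Q + g\right)^{2}$
$\left(R{\left(-12 + x,-114 \right)} + \frac{10579}{-48875}\right) \left(8896 + 26912\right) = \left(\left(-114 + \left(-12 + 58\right)\right)^{2} + \frac{10579}{-48875}\right) \left(8896 + 26912\right) = \left(\left(-114 + 46\right)^{2} + 10579 \left(- \frac{1}{48875}\right)\right) 35808 = \left(\left(-68\right)^{2} - \frac{10579}{48875}\right) 35808 = \left(4624 - \frac{10579}{48875}\right) 35808 = \frac{225987421}{48875} \cdot 35808 = \frac{8092157571168}{48875}$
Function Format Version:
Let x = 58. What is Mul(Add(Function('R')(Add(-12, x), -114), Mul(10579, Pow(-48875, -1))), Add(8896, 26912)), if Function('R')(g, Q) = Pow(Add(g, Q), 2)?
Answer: Rational(8092157571168, 48875) ≈ 1.6557e+8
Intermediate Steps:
Function('R')(g, Q) = Pow(Add(Q, g), 2)
Mul(Add(Function('R')(Add(-12, x), -114), Mul(10579, Pow(-48875, -1))), Add(8896, 26912)) = Mul(Add(Pow(Add(-114, Add(-12, 58)), 2), Mul(10579, Pow(-48875, -1))), Add(8896, 26912)) = Mul(Add(Pow(Add(-114, 46), 2), Mul(10579, Rational(-1, 48875))), 35808) = Mul(Add(Pow(-68, 2), Rational(-10579, 48875)), 35808) = Mul(Add(4624, Rational(-10579, 48875)), 35808) = Mul(Rational(225987421, 48875), 35808) = Rational(8092157571168, 48875)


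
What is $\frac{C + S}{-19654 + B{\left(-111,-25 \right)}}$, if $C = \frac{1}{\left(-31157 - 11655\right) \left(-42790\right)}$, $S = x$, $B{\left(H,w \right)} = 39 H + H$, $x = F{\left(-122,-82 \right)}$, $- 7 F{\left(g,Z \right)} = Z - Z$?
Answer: $- \frac{1}{44138412515120} \approx -2.2656 \cdot 10^{-14}$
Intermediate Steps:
$F{\left(g,Z \right)} = 0$ ($F{\left(g,Z \right)} = - \frac{Z - Z}{7} = \left(- \frac{1}{7}\right) 0 = 0$)
$x = 0$
$B{\left(H,w \right)} = 40 H$
$S = 0$
$C = \frac{1}{1831925480}$ ($C = \frac{1}{-42812} \left(- \frac{1}{42790}\right) = \left(- \frac{1}{42812}\right) \left(- \frac{1}{42790}\right) = \frac{1}{1831925480} \approx 5.4587 \cdot 10^{-10}$)
$\frac{C + S}{-19654 + B{\left(-111,-25 \right)}} = \frac{\frac{1}{1831925480} + 0}{-19654 + 40 \left(-111\right)} = \frac{1}{1831925480 \left(-19654 - 4440\right)} = \frac{1}{1831925480 \left(-24094\right)} = \frac{1}{1831925480} \left(- \frac{1}{24094}\right) = - \frac{1}{44138412515120}$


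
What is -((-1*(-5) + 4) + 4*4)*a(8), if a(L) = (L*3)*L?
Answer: -4800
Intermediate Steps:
a(L) = 3*L² (a(L) = (3*L)*L = 3*L²)
-((-1*(-5) + 4) + 4*4)*a(8) = -((-1*(-5) + 4) + 4*4)*3*8² = -((5 + 4) + 16)*3*64 = -(9 + 16)*192 = -25*192 = -1*4800 = -4800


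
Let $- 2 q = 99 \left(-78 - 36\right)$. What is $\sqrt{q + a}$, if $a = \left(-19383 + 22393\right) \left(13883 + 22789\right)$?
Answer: $\sqrt{110388363} \approx 10507.0$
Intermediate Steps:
$q = 5643$ ($q = - \frac{99 \left(-78 - 36\right)}{2} = - \frac{99 \left(-114\right)}{2} = \left(- \frac{1}{2}\right) \left(-11286\right) = 5643$)
$a = 110382720$ ($a = 3010 \cdot 36672 = 110382720$)
$\sqrt{q + a} = \sqrt{5643 + 110382720} = \sqrt{110388363}$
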